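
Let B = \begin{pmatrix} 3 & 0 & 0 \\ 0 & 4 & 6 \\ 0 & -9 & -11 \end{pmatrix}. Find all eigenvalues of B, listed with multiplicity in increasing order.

-5, -2, 3

Characteristic polynomial: p(r) = r^3 + 4r^2 - 11r - 30 = (r - 3)(r + 2)(r + 5).
Roots (with multiplicity): -5, -2, 3.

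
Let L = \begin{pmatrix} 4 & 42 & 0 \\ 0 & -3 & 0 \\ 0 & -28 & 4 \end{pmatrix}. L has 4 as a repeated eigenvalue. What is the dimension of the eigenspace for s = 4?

2

L − 4I = [[0, 42, 0], [0, -7, 0], [0, -28, 0]].
This matrix has rank 1, so its null space has dimension 3 − 1 = 2.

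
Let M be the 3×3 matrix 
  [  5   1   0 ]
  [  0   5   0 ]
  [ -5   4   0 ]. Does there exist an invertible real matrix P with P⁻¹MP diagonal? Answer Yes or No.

Characteristic polynomial: p(r) = r^3 - 10r^2 + 25r = r(r - 5)^2.
r = 5 has algebraic multiplicity 2; rank(M − 5I) = 2, so geometric multiplicity = 1.
Geometric multiplicity < algebraic multiplicity, so M is not diagonalizable.

No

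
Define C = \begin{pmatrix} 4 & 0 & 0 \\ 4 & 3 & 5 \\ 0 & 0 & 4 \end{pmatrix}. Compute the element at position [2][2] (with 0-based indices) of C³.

64

Characteristic polynomial: μ^3 - 11μ^2 + 40μ - 48 = (μ - 4)^2(μ - 3), so the eigenvalues are 3, 4, 4.
μ=3: eigenvector (0, 1, 0).
μ=4: eigenvector (5, 0, -4).
μ=4: eigenvector (-1, 1, 1).
P = [[0, 5, -1], [1, 0, 1], [0, -4, 1]], D = diag(3, 4, 4), P⁻¹ = [[-4, 1, -5], [1, 0, 1], [4, 0, 5]].
C³ = P·diag(27, 64, 64)·P⁻¹ = [[64, 0, 0], [148, 27, 185], [0, 0, 64]].
The requested entry is 64.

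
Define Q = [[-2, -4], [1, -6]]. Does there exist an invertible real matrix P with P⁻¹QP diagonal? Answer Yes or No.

No

Characteristic polynomial: p(λ) = λ^2 + 8λ + 16 = (λ + 4)^2.
λ = -4 has algebraic multiplicity 2; rank(Q + 4I) = 1, so geometric multiplicity = 1.
Geometric multiplicity < algebraic multiplicity, so Q is not diagonalizable.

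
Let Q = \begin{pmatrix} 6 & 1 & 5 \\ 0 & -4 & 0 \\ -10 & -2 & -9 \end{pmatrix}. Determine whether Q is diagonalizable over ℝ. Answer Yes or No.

No

Characteristic polynomial: p(s) = s^3 + 7s^2 + 8s - 16 = (s - 1)(s + 4)^2.
s = -4 has algebraic multiplicity 2; rank(Q + 4I) = 2, so geometric multiplicity = 1.
Geometric multiplicity < algebraic multiplicity, so Q is not diagonalizable.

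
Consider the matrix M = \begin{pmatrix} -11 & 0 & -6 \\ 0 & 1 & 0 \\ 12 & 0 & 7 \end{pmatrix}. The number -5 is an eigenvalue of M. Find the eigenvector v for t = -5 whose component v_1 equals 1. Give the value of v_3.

-1

M + 5I = [[-6, 0, -6], [0, 6, 0], [12, 0, 12]].
Solving (M + 5I)v = 0 gives the eigenspace spanned by (1, 0, -1).
With v_1 = 1, v = (1, 0, -1), so v_3 = -1.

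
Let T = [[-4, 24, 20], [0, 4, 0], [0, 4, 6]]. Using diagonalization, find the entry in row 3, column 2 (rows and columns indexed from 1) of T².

Characteristic polynomial: λ^3 - 6λ^2 - 16λ + 96 = (λ - 6)(λ - 4)(λ + 4), so the eigenvalues are -4, 4, 6.
λ=6: eigenvector (2, 0, 1).
λ=4: eigenvector (-2, 1, -2).
λ=-4: eigenvector (1, 0, 0).
P = [[2, -2, 1], [0, 1, 0], [1, -2, 0]], D = diag(6, 4, -4), P⁻¹ = [[0, 2, 1], [0, 1, 0], [1, -2, -2]].
T² = P·diag(36, 16, 16)·P⁻¹ = [[16, 80, 40], [0, 16, 0], [0, 40, 36]].
The requested entry is 40.

40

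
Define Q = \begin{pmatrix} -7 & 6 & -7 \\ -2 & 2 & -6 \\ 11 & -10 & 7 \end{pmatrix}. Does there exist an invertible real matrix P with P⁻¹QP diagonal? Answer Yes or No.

No

Characteristic polynomial: p(λ) = λ^3 - 2λ^2 - 20λ - 24 = (λ - 6)(λ + 2)^2.
λ = -2 has algebraic multiplicity 2; rank(Q + 2I) = 2, so geometric multiplicity = 1.
Geometric multiplicity < algebraic multiplicity, so Q is not diagonalizable.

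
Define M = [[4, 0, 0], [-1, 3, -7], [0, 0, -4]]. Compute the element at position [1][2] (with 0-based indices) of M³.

-91

Characteristic polynomial: μ^3 - 3μ^2 - 16μ + 48 = (μ - 4)(μ - 3)(μ + 4), so the eigenvalues are -4, 3, 4.
μ=4: eigenvector (1, -1, 0).
μ=3: eigenvector (0, 1, 0).
μ=-4: eigenvector (0, 1, 1).
P = [[1, 0, 0], [-1, 1, 1], [0, 0, 1]], D = diag(4, 3, -4), P⁻¹ = [[1, 0, 0], [1, 1, -1], [0, 0, 1]].
M³ = P·diag(64, 27, -64)·P⁻¹ = [[64, 0, 0], [-37, 27, -91], [0, 0, -64]].
The requested entry is -91.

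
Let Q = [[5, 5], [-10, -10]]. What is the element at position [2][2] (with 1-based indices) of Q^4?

1250

Characteristic polynomial: μ^2 + 5μ = μ(μ + 5), so the eigenvalues are -5, 0.
μ=-5: eigenvector (1, -2).
μ=0: eigenvector (1, -1).
P = [[1, 1], [-2, -1]], D = diag(-5, 0), P⁻¹ = [[-1, -1], [2, 1]].
Q⁴ = P·diag(625, 0)·P⁻¹ = [[-625, -625], [1250, 1250]].
The requested entry is 1250.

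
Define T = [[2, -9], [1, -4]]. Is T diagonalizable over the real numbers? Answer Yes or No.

Characteristic polynomial: p(λ) = λ^2 + 2λ + 1 = (λ + 1)^2.
λ = -1 has algebraic multiplicity 2; rank(T + 1I) = 1, so geometric multiplicity = 1.
Geometric multiplicity < algebraic multiplicity, so T is not diagonalizable.

No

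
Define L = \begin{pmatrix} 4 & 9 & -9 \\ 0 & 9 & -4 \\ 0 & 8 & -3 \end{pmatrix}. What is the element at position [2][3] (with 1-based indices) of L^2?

Characteristic polynomial: s^3 - 10s^2 + 29s - 20 = (s - 5)(s - 4)(s - 1), so the eigenvalues are 1, 4, 5.
s=4: eigenvector (1, 0, 0).
s=1: eigenvector (-3, -1, -2).
s=5: eigenvector (0, 1, 1).
P = [[1, -3, 0], [0, -1, 1], [0, -2, 1]], D = diag(4, 1, 5), P⁻¹ = [[1, 3, -3], [0, 1, -1], [0, 2, -1]].
L² = P·diag(16, 1, 25)·P⁻¹ = [[16, 45, -45], [0, 49, -24], [0, 48, -23]].
The requested entry is -24.

-24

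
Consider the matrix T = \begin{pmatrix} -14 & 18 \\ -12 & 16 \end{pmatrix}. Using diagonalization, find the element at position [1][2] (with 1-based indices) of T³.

Characteristic polynomial: μ^2 - 2μ - 8 = (μ - 4)(μ + 2), so the eigenvalues are -2, 4.
μ=-2: eigenvector (3, 2).
μ=4: eigenvector (1, 1).
P = [[3, 1], [2, 1]], D = diag(-2, 4), P⁻¹ = [[1, -1], [-2, 3]].
T³ = P·diag(-8, 64)·P⁻¹ = [[-152, 216], [-144, 208]].
The requested entry is 216.

216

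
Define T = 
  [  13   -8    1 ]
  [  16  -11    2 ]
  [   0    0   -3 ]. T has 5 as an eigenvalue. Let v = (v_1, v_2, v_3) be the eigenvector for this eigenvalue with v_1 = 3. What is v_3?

T − 5I = [[8, -8, 1], [16, -16, 2], [0, 0, -8]].
Solving (T − 5I)v = 0 gives the eigenspace spanned by (3, 3, 0).
With v_1 = 3, v = (3, 3, 0), so v_3 = 0.

0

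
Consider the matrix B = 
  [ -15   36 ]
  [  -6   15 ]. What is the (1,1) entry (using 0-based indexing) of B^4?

Characteristic polynomial: μ^2 - 9 = (μ - 3)(μ + 3), so the eigenvalues are -3, 3.
μ=-3: eigenvector (3, 1).
μ=3: eigenvector (2, 1).
P = [[3, 2], [1, 1]], D = diag(-3, 3), P⁻¹ = [[1, -2], [-1, 3]].
B⁴ = P·diag(81, 81)·P⁻¹ = [[81, 0], [0, 81]].
The requested entry is 81.

81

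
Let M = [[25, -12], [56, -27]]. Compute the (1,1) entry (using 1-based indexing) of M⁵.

Characteristic polynomial: μ^2 + 2μ - 3 = (μ - 1)(μ + 3), so the eigenvalues are -3, 1.
μ=-3: eigenvector (3, 7).
μ=1: eigenvector (1, 2).
P = [[3, 1], [7, 2]], D = diag(-3, 1), P⁻¹ = [[-2, 1], [7, -3]].
M⁵ = P·diag(-243, 1)·P⁻¹ = [[1465, -732], [3416, -1707]].
The requested entry is 1465.

1465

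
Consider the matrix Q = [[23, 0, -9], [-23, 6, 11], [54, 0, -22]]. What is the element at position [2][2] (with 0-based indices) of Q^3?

-442

Characteristic polynomial: r^3 - 7r^2 - 14r + 120 = (r - 6)(r - 5)(r + 4), so the eigenvalues are -4, 5, 6.
r=5: eigenvector (1, 1, 2).
r=6: eigenvector (0, 1, 0).
r=-4: eigenvector (1, -1, 3).
P = [[1, 0, 1], [1, 1, -1], [2, 0, 3]], D = diag(5, 6, -4), P⁻¹ = [[3, 0, -1], [-5, 1, 2], [-2, 0, 1]].
Q³ = P·diag(125, 216, -64)·P⁻¹ = [[503, 0, -189], [-833, 216, 371], [1134, 0, -442]].
The requested entry is -442.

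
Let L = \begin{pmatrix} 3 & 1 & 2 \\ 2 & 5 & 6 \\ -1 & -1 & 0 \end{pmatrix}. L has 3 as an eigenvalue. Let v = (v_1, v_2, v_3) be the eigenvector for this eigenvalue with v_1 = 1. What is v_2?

L − 3I = [[0, 1, 2], [2, 2, 6], [-1, -1, -3]].
Solving (L − 3I)v = 0 gives the eigenspace spanned by (1, 2, -1).
With v_1 = 1, v = (1, 2, -1), so v_2 = 2.

2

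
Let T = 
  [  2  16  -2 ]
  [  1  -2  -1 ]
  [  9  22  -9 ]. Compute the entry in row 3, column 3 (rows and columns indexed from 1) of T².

41

Characteristic polynomial: r^3 + 9r^2 + 20r = r(r + 4)(r + 5), so the eigenvalues are -5, -4, 0.
r=0: eigenvector (1, 0, 1).
r=-4: eigenvector (-3, 1, -1).
r=-5: eigenvector (-2, 1, 1).
P = [[1, -3, -2], [0, 1, 1], [1, -1, 1]], D = diag(0, -4, -5), P⁻¹ = [[2, 5, -1], [1, 3, -1], [-1, -2, 1]].
T² = P·diag(0, 16, 25)·P⁻¹ = [[2, -44, -2], [-9, -2, 9], [-41, -98, 41]].
The requested entry is 41.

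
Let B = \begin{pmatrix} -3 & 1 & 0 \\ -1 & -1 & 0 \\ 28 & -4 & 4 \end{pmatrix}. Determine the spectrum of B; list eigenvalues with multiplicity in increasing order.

-2, -2, 4

Characteristic polynomial: p(λ) = λ^3 - 12λ - 16 = (λ - 4)(λ + 2)^2.
Roots (with multiplicity): -2, -2, 4.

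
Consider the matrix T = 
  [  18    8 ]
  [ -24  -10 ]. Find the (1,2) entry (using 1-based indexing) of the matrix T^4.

2560

Characteristic polynomial: s^2 - 8s + 12 = (s - 6)(s - 2), so the eigenvalues are 2, 6.
s=2: eigenvector (1, -2).
s=6: eigenvector (2, -3).
P = [[1, 2], [-2, -3]], D = diag(2, 6), P⁻¹ = [[-3, -2], [2, 1]].
T⁴ = P·diag(16, 1296)·P⁻¹ = [[5136, 2560], [-7680, -3824]].
The requested entry is 2560.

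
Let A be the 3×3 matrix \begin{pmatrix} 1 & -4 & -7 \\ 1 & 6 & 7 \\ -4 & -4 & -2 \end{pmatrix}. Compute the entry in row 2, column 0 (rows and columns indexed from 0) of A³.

Characteristic polynomial: s^3 - 5s^2 - 4s + 20 = (s - 5)(s - 2)(s + 2), so the eigenvalues are -2, 2, 5.
s=2: eigenvector (1, -2, 1).
s=-2: eigenvector (1, -1, 1).
s=5: eigenvector (1, -1, 0).
P = [[1, 1, 1], [-2, -1, -1], [1, 1, 0]], D = diag(2, -2, 5), P⁻¹ = [[-1, -1, 0], [1, 1, 1], [1, 0, -1]].
A³ = P·diag(8, -8, 125)·P⁻¹ = [[109, -16, -133], [-101, 24, 133], [-16, -16, -8]].
The requested entry is -16.

-16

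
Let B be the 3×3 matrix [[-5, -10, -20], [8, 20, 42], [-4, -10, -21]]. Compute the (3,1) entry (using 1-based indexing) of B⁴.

624

Characteristic polynomial: λ^3 + 6λ^2 + 5λ = λ(λ + 1)(λ + 5), so the eigenvalues are -5, -1, 0.
λ=-5: eigenvector (1, -2, 1).
λ=0: eigenvector (-2, 5, -2).
λ=-1: eigenvector (0, -2, 1).
P = [[1, -2, 0], [-2, 5, -2], [1, -2, 1]], D = diag(-5, 0, -1), P⁻¹ = [[1, 2, 4], [0, 1, 2], [-1, 0, 1]].
B⁴ = P·diag(625, 0, 1)·P⁻¹ = [[625, 1250, 2500], [-1248, -2500, -5002], [624, 1250, 2501]].
The requested entry is 624.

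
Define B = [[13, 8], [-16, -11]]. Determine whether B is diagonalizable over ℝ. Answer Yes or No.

Yes

Characteristic polynomial: p(λ) = λ^2 - 2λ - 15 = (λ - 5)(λ + 3).
All 2 eigenvalues are distinct, so B is diagonalizable.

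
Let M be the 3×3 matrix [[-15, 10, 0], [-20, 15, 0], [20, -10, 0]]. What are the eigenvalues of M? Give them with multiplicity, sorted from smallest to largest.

-5, 0, 5

Characteristic polynomial: p(t) = t^3 - 25t = t(t - 5)(t + 5).
Roots (with multiplicity): -5, 0, 5.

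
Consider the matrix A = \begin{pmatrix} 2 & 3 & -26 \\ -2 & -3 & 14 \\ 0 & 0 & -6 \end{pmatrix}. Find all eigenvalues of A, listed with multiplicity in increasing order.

Characteristic polynomial: p(s) = s^3 + 7s^2 + 6s = s(s + 1)(s + 6).
Roots (with multiplicity): -6, -1, 0.

-6, -1, 0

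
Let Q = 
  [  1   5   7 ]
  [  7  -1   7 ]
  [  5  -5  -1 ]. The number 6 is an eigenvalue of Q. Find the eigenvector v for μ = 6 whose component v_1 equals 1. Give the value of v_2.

Q − 6I = [[-5, 5, 7], [7, -7, 7], [5, -5, -7]].
Solving (Q − 6I)v = 0 gives the eigenspace spanned by (1, 1, 0).
With v_1 = 1, v = (1, 1, 0), so v_2 = 1.

1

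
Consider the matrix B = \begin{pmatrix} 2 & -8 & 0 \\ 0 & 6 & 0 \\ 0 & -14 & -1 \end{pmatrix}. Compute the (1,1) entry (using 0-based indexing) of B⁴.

1296

Characteristic polynomial: s^3 - 7s^2 + 4s + 12 = (s - 6)(s - 2)(s + 1), so the eigenvalues are -1, 2, 6.
s=2: eigenvector (1, 0, 0).
s=-1: eigenvector (0, 0, 1).
s=6: eigenvector (-2, 1, -2).
P = [[1, 0, -2], [0, 0, 1], [0, 1, -2]], D = diag(2, -1, 6), P⁻¹ = [[1, 2, 0], [0, 2, 1], [0, 1, 0]].
B⁴ = P·diag(16, 1, 1296)·P⁻¹ = [[16, -2560, 0], [0, 1296, 0], [0, -2590, 1]].
The requested entry is 1296.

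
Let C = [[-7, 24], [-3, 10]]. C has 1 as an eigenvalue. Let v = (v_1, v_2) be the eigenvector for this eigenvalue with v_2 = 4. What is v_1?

C − 1I = [[-8, 24], [-3, 9]].
Solving (C − 1I)v = 0 gives the eigenspace spanned by (12, 4).
With v_2 = 4, v = (12, 4), so v_1 = 12.

12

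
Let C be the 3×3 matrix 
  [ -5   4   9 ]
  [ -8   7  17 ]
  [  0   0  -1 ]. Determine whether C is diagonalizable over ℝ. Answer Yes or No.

No

Characteristic polynomial: p(t) = t^3 - t^2 - 5t - 3 = (t - 3)(t + 1)^2.
t = -1 has algebraic multiplicity 2; rank(C + 1I) = 2, so geometric multiplicity = 1.
Geometric multiplicity < algebraic multiplicity, so C is not diagonalizable.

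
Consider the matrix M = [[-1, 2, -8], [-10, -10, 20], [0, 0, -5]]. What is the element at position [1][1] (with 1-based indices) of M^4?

Characteristic polynomial: r^3 + 16r^2 + 85r + 150 = (r + 5)^2(r + 6), so the eigenvalues are -6, -5, -5.
r=-5: eigenvector (-4, 12, 1).
r=-6: eigenvector (-2, 5, 0).
r=-5: eigenvector (1, -2, 0).
P = [[-4, -2, 1], [12, 5, -2], [1, 0, 0]], D = diag(-5, -6, -5), P⁻¹ = [[0, 0, 1], [2, 1, -4], [5, 2, -4]].
M⁴ = P·diag(625, 1296, 625)·P⁻¹ = [[-2059, -1342, 5368], [6710, 3980, -13420], [0, 0, 625]].
The requested entry is -2059.

-2059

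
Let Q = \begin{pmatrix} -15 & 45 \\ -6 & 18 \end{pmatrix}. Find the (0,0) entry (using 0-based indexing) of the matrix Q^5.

Characteristic polynomial: λ^2 - 3λ = λ(λ - 3), so the eigenvalues are 0, 3.
λ=3: eigenvector (-5, -2).
λ=0: eigenvector (3, 1).
P = [[-5, 3], [-2, 1]], D = diag(3, 0), P⁻¹ = [[1, -3], [2, -5]].
Q⁵ = P·diag(243, 0)·P⁻¹ = [[-1215, 3645], [-486, 1458]].
The requested entry is -1215.

-1215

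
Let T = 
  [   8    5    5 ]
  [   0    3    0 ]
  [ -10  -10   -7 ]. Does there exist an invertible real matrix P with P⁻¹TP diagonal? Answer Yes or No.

Yes

Characteristic polynomial: p(μ) = μ^3 - 4μ^2 - 3μ + 18 = (μ - 3)^2(μ + 2).
μ = 3 has algebraic multiplicity 2; rank(T − 3I) = 1, so geometric multiplicity = 2.
Every eigenvalue has geometric = algebraic multiplicity, so T is diagonalizable.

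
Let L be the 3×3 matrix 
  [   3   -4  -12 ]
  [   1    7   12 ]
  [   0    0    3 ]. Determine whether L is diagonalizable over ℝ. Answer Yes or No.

Characteristic polynomial: p(s) = s^3 - 13s^2 + 55s - 75 = (s - 5)^2(s - 3).
s = 5 has algebraic multiplicity 2; rank(L − 5I) = 2, so geometric multiplicity = 1.
Geometric multiplicity < algebraic multiplicity, so L is not diagonalizable.

No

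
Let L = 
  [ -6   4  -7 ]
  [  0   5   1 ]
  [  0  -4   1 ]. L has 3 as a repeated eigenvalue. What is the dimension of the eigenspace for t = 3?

1

L − 3I = [[-9, 4, -7], [0, 2, 1], [0, -4, -2]].
This matrix has rank 2, so its null space has dimension 3 − 2 = 1.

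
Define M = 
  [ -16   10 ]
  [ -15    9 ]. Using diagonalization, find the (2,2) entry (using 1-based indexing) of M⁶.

Characteristic polynomial: s^2 + 7s + 6 = (s + 1)(s + 6), so the eigenvalues are -6, -1.
s=-1: eigenvector (-2, -3).
s=-6: eigenvector (1, 1).
P = [[-2, 1], [-3, 1]], D = diag(-1, -6), P⁻¹ = [[1, -1], [3, -2]].
M⁶ = P·diag(1, 46656)·P⁻¹ = [[139966, -93310], [139965, -93309]].
The requested entry is -93309.

-93309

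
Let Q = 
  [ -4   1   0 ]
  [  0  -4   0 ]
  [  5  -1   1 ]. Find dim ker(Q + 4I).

1

Q + 4I = [[0, 1, 0], [0, 0, 0], [5, -1, 5]].
This matrix has rank 2, so its null space has dimension 3 − 2 = 1.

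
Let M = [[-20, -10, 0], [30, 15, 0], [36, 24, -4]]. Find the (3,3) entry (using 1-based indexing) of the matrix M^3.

-64

Characteristic polynomial: λ^3 + 9λ^2 + 20λ = λ(λ + 4)(λ + 5), so the eigenvalues are -5, -4, 0.
λ=0: eigenvector (1, -2, -3).
λ=-5: eigenvector (2, -3, 0).
λ=-4: eigenvector (0, 0, 1).
P = [[1, 2, 0], [-2, -3, 0], [-3, 0, 1]], D = diag(0, -5, -4), P⁻¹ = [[-3, -2, 0], [2, 1, 0], [-9, -6, 1]].
M³ = P·diag(0, -125, -64)·P⁻¹ = [[-500, -250, 0], [750, 375, 0], [576, 384, -64]].
The requested entry is -64.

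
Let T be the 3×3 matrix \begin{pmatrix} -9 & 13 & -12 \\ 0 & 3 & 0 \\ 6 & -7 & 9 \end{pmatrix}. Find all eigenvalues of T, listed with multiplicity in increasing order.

Characteristic polynomial: p(r) = r^3 - 3r^2 - 9r + 27 = (r - 3)^2(r + 3).
Roots (with multiplicity): -3, 3, 3.

-3, 3, 3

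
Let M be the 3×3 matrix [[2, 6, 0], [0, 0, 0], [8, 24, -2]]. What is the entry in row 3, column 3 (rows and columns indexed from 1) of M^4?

Characteristic polynomial: s^3 - 4s = s(s - 2)(s + 2), so the eigenvalues are -2, 0, 2.
s=2: eigenvector (1, 0, 2).
s=0: eigenvector (-3, 1, 0).
s=-2: eigenvector (0, 0, 1).
P = [[1, -3, 0], [0, 1, 0], [2, 0, 1]], D = diag(2, 0, -2), P⁻¹ = [[1, 3, 0], [0, 1, 0], [-2, -6, 1]].
M⁴ = P·diag(16, 0, 16)·P⁻¹ = [[16, 48, 0], [0, 0, 0], [0, 0, 16]].
The requested entry is 16.

16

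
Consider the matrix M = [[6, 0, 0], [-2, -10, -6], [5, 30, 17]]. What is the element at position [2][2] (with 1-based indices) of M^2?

Characteristic polynomial: μ^3 - 13μ^2 + 52μ - 60 = (μ - 6)(μ - 5)(μ - 2), so the eigenvalues are 2, 5, 6.
μ=5: eigenvector (0, -2, 5).
μ=2: eigenvector (0, 1, -2).
μ=6: eigenvector (1, -2, 5).
P = [[0, 0, 1], [-2, 1, -2], [5, -2, 5]], D = diag(5, 2, 6), P⁻¹ = [[-1, 2, 1], [0, 5, 2], [1, 0, 0]].
M² = P·diag(25, 4, 36)·P⁻¹ = [[36, 0, 0], [-22, -80, -42], [55, 210, 109]].
The requested entry is -80.

-80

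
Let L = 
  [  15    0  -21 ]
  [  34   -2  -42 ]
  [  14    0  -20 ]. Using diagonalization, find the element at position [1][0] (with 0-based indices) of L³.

Characteristic polynomial: μ^3 + 7μ^2 + 4μ - 12 = (μ - 1)(μ + 2)(μ + 6), so the eigenvalues are -6, -2, 1.
μ=-2: eigenvector (0, 1, 0).
μ=1: eigenvector (3, 6, 2).
μ=-6: eigenvector (1, 2, 1).
P = [[0, 3, 1], [1, 6, 2], [0, 2, 1]], D = diag(-2, 1, -6), P⁻¹ = [[-2, 1, 0], [1, 0, -1], [-2, 0, 3]].
L³ = P·diag(-8, 1, -216)·P⁻¹ = [[435, 0, -651], [886, -8, -1302], [434, 0, -650]].
The requested entry is 886.

886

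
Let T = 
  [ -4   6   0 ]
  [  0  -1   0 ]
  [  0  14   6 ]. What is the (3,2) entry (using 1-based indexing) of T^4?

Characteristic polynomial: λ^3 - λ^2 - 26λ - 24 = (λ - 6)(λ + 1)(λ + 4), so the eigenvalues are -4, -1, 6.
λ=-4: eigenvector (1, 0, 0).
λ=-1: eigenvector (2, 1, -2).
λ=6: eigenvector (0, 0, 1).
P = [[1, 2, 0], [0, 1, 0], [0, -2, 1]], D = diag(-4, -1, 6), P⁻¹ = [[1, -2, 0], [0, 1, 0], [0, 2, 1]].
T⁴ = P·diag(256, 1, 1296)·P⁻¹ = [[256, -510, 0], [0, 1, 0], [0, 2590, 1296]].
The requested entry is 2590.

2590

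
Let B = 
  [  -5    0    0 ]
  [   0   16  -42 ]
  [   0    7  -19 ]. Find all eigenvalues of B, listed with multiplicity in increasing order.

-5, -5, 2

Characteristic polynomial: p(s) = s^3 + 8s^2 + 5s - 50 = (s - 2)(s + 5)^2.
Roots (with multiplicity): -5, -5, 2.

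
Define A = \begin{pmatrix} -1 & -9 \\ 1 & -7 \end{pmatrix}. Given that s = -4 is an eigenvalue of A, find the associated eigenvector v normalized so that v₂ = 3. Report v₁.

A + 4I = [[3, -9], [1, -3]].
Solving (A + 4I)v = 0 gives the eigenspace spanned by (9, 3).
With v₂ = 3, v = (9, 3), so v₁ = 9.

9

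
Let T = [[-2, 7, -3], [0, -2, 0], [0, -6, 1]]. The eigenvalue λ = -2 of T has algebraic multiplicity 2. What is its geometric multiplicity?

T + 2I = [[0, 7, -3], [0, 0, 0], [0, -6, 3]].
This matrix has rank 2, so its null space has dimension 3 − 2 = 1.

1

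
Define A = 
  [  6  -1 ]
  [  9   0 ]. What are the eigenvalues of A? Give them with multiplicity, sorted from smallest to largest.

Characteristic polynomial: p(r) = r^2 - 6r + 9 = (r - 3)^2.
Roots (with multiplicity): 3, 3.

3, 3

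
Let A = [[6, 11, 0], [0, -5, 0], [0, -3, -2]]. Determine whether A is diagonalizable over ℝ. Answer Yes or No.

Yes

Characteristic polynomial: p(r) = r^3 + r^2 - 32r - 60 = (r - 6)(r + 2)(r + 5).
All 3 eigenvalues are distinct, so A is diagonalizable.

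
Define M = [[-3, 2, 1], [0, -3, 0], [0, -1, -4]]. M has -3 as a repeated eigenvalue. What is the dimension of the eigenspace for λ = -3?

1

M + 3I = [[0, 2, 1], [0, 0, 0], [0, -1, -1]].
This matrix has rank 2, so its null space has dimension 3 − 2 = 1.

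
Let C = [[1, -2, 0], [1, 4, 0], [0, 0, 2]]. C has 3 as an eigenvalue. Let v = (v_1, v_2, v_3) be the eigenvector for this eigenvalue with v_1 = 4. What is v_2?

C − 3I = [[-2, -2, 0], [1, 1, 0], [0, 0, -1]].
Solving (C − 3I)v = 0 gives the eigenspace spanned by (4, -4, 0).
With v_1 = 4, v = (4, -4, 0), so v_2 = -4.

-4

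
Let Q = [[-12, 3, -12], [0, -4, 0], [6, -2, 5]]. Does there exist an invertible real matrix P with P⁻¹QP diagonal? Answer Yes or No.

Characteristic polynomial: p(t) = t^3 + 11t^2 + 40t + 48 = (t + 3)(t + 4)^2.
t = -4 has algebraic multiplicity 2; rank(Q + 4I) = 2, so geometric multiplicity = 1.
Geometric multiplicity < algebraic multiplicity, so Q is not diagonalizable.

No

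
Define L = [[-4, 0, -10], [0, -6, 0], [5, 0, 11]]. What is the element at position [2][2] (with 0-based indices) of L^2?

71

Characteristic polynomial: λ^3 - λ^2 - 36λ + 36 = (λ - 6)(λ - 1)(λ + 6), so the eigenvalues are -6, 1, 6.
λ=1: eigenvector (2, 0, -1).
λ=6: eigenvector (-1, 0, 1).
λ=-6: eigenvector (0, 1, 0).
P = [[2, -1, 0], [0, 0, 1], [-1, 1, 0]], D = diag(1, 6, -6), P⁻¹ = [[1, 0, 1], [1, 0, 2], [0, 1, 0]].
L² = P·diag(1, 36, 36)·P⁻¹ = [[-34, 0, -70], [0, 36, 0], [35, 0, 71]].
The requested entry is 71.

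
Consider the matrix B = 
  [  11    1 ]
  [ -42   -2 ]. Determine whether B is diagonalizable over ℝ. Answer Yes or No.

Characteristic polynomial: p(λ) = λ^2 - 9λ + 20 = (λ - 5)(λ - 4).
All 2 eigenvalues are distinct, so B is diagonalizable.

Yes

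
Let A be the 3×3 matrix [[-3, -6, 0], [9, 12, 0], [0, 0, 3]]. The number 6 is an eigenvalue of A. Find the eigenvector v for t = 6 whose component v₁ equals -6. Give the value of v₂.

A − 6I = [[-9, -6, 0], [9, 6, 0], [0, 0, -3]].
Solving (A − 6I)v = 0 gives the eigenspace spanned by (-6, 9, 0).
With v₁ = -6, v = (-6, 9, 0), so v₂ = 9.

9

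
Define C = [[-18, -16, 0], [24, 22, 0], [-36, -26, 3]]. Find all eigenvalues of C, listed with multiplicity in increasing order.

-2, 3, 6

Characteristic polynomial: p(λ) = λ^3 - 7λ^2 + 36 = (λ - 6)(λ - 3)(λ + 2).
Roots (with multiplicity): -2, 3, 6.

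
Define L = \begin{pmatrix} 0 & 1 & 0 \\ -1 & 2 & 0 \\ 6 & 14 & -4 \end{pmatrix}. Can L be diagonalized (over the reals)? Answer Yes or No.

No

Characteristic polynomial: p(r) = r^3 + 2r^2 - 7r + 4 = (r - 1)^2(r + 4).
r = 1 has algebraic multiplicity 2; rank(L − 1I) = 2, so geometric multiplicity = 1.
Geometric multiplicity < algebraic multiplicity, so L is not diagonalizable.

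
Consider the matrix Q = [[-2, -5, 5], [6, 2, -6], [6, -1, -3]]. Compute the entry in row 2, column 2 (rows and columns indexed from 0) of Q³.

Characteristic polynomial: s^3 + 3s^2 - 10s - 24 = (s - 3)(s + 2)(s + 4), so the eigenvalues are -4, -2, 3.
s=3: eigenvector (1, 0, 1).
s=-2: eigenvector (1, 3, 3).
s=-4: eigenvector (0, 1, 1).
P = [[1, 1, 0], [0, 3, 1], [1, 3, 1]], D = diag(3, -2, -4), P⁻¹ = [[0, -1, 1], [1, 1, -1], [-3, -2, 3]].
Q³ = P·diag(27, -8, -64)·P⁻¹ = [[-8, -35, 35], [168, 104, -168], [168, 77, -141]].
The requested entry is -141.

-141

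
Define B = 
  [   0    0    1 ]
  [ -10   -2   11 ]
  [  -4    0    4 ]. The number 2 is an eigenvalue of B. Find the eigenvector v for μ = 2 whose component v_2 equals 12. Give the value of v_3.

8

B − 2I = [[-2, 0, 1], [-10, -4, 11], [-4, 0, 2]].
Solving (B − 2I)v = 0 gives the eigenspace spanned by (4, 12, 8).
With v_2 = 12, v = (4, 12, 8), so v_3 = 8.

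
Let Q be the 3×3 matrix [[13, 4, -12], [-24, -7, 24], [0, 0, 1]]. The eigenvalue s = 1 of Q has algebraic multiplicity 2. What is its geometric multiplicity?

Q − 1I = [[12, 4, -12], [-24, -8, 24], [0, 0, 0]].
This matrix has rank 1, so its null space has dimension 3 − 1 = 2.

2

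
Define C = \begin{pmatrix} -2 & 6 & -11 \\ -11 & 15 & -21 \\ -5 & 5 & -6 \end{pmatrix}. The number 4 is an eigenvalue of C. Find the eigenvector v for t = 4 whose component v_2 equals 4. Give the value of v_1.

4

C − 4I = [[-6, 6, -11], [-11, 11, -21], [-5, 5, -10]].
Solving (C − 4I)v = 0 gives the eigenspace spanned by (4, 4, 0).
With v_2 = 4, v = (4, 4, 0), so v_1 = 4.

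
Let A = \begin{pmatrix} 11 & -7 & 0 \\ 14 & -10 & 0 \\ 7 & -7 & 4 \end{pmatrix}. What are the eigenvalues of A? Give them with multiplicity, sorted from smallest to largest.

-3, 4, 4

Characteristic polynomial: p(μ) = μ^3 - 5μ^2 - 8μ + 48 = (μ - 4)^2(μ + 3).
Roots (with multiplicity): -3, 4, 4.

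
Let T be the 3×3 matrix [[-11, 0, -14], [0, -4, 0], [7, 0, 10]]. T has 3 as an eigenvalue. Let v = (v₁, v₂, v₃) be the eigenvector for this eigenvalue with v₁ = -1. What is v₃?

1

T − 3I = [[-14, 0, -14], [0, -7, 0], [7, 0, 7]].
Solving (T − 3I)v = 0 gives the eigenspace spanned by (-1, 0, 1).
With v₁ = -1, v = (-1, 0, 1), so v₃ = 1.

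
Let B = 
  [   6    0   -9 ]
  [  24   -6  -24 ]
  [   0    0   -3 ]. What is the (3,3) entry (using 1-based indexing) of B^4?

Characteristic polynomial: λ^3 + 3λ^2 - 36λ - 108 = (λ - 6)(λ + 3)(λ + 6), so the eigenvalues are -6, -3, 6.
λ=6: eigenvector (1, 2, 0).
λ=-6: eigenvector (0, 1, 0).
λ=-3: eigenvector (1, 0, 1).
P = [[1, 0, 1], [2, 1, 0], [0, 0, 1]], D = diag(6, -6, -3), P⁻¹ = [[1, 0, -1], [-2, 1, 2], [0, 0, 1]].
B⁴ = P·diag(1296, 1296, 81)·P⁻¹ = [[1296, 0, -1215], [0, 1296, 0], [0, 0, 81]].
The requested entry is 81.

81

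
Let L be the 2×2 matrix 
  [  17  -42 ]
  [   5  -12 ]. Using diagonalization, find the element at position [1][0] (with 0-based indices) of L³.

95

Characteristic polynomial: s^2 - 5s + 6 = (s - 3)(s - 2), so the eigenvalues are 2, 3.
s=2: eigenvector (-14, -5).
s=3: eigenvector (3, 1).
P = [[-14, 3], [-5, 1]], D = diag(2, 3), P⁻¹ = [[1, -3], [5, -14]].
L³ = P·diag(8, 27)·P⁻¹ = [[293, -798], [95, -258]].
The requested entry is 95.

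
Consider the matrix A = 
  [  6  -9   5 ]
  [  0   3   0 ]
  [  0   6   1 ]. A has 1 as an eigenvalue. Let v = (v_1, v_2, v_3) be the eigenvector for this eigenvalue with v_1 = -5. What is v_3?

5

A − 1I = [[5, -9, 5], [0, 2, 0], [0, 6, 0]].
Solving (A − 1I)v = 0 gives the eigenspace spanned by (-5, 0, 5).
With v_1 = -5, v = (-5, 0, 5), so v_3 = 5.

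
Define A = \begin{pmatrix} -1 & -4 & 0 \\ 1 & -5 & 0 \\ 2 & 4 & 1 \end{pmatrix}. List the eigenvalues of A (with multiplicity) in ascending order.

Characteristic polynomial: p(λ) = λ^3 + 5λ^2 + 3λ - 9 = (λ - 1)(λ + 3)^2.
Roots (with multiplicity): -3, -3, 1.

-3, -3, 1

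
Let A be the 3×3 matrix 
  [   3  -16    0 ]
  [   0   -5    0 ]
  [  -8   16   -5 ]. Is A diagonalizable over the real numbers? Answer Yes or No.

Yes

Characteristic polynomial: p(λ) = λ^3 + 7λ^2 - 5λ - 75 = (λ - 3)(λ + 5)^2.
λ = -5 has algebraic multiplicity 2; rank(A + 5I) = 1, so geometric multiplicity = 2.
Every eigenvalue has geometric = algebraic multiplicity, so A is diagonalizable.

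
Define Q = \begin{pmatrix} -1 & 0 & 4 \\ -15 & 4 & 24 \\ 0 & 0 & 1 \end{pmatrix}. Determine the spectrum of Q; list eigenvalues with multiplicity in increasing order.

Characteristic polynomial: p(μ) = μ^3 - 4μ^2 - μ + 4 = (μ - 4)(μ - 1)(μ + 1).
Roots (with multiplicity): -1, 1, 4.

-1, 1, 4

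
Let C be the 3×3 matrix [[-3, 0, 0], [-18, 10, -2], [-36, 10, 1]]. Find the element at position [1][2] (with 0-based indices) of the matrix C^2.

-22

Characteristic polynomial: s^3 - 8s^2 - 3s + 90 = (s - 6)(s - 5)(s + 3), so the eigenvalues are -3, 5, 6.
s=-3: eigenvector (1, 2, 4).
s=6: eigenvector (0, 1, 2).
s=5: eigenvector (0, 2, 5).
P = [[1, 0, 0], [2, 1, 2], [4, 2, 5]], D = diag(-3, 6, 5), P⁻¹ = [[1, 0, 0], [-2, 5, -2], [0, -2, 1]].
C² = P·diag(9, 36, 25)·P⁻¹ = [[9, 0, 0], [-54, 80, -22], [-108, 110, -19]].
The requested entry is -22.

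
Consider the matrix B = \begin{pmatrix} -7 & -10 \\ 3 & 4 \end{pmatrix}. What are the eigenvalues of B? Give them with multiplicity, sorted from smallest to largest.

-2, -1

Characteristic polynomial: p(λ) = λ^2 + 3λ + 2 = (λ + 1)(λ + 2).
Roots (with multiplicity): -2, -1.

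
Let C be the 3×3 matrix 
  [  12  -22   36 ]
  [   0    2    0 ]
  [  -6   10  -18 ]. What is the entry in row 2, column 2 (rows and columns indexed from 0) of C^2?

Characteristic polynomial: r^3 + 4r^2 - 12r = r(r - 2)(r + 6), so the eigenvalues are -6, 0, 2.
r=-6: eigenvector (-2, 0, 1).
r=2: eigenvector (-5, 1, 2).
r=0: eigenvector (3, 0, -1).
P = [[-2, -5, 3], [0, 1, 0], [1, 2, -1]], D = diag(-6, 2, 0), P⁻¹ = [[1, -1, 3], [0, 1, 0], [1, 1, 2]].
C² = P·diag(36, 4, 0)·P⁻¹ = [[-72, 52, -216], [0, 4, 0], [36, -28, 108]].
The requested entry is 108.

108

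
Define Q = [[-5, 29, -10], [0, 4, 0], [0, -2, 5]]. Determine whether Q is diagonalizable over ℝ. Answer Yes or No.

Characteristic polynomial: p(t) = t^3 - 4t^2 - 25t + 100 = (t - 5)(t - 4)(t + 5).
All 3 eigenvalues are distinct, so Q is diagonalizable.

Yes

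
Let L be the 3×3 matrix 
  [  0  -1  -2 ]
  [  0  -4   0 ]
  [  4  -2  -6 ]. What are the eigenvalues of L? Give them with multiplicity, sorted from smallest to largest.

Characteristic polynomial: p(λ) = λ^3 + 10λ^2 + 32λ + 32 = (λ + 2)(λ + 4)^2.
Roots (with multiplicity): -4, -4, -2.

-4, -4, -2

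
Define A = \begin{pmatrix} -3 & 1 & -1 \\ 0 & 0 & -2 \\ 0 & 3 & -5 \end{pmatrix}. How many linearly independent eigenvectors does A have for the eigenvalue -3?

1

A + 3I = [[0, 1, -1], [0, 3, -2], [0, 3, -2]].
This matrix has rank 2, so its null space has dimension 3 − 2 = 1.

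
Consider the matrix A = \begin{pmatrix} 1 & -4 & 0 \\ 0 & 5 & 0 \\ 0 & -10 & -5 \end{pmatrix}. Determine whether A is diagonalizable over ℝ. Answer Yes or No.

Yes

Characteristic polynomial: p(t) = t^3 - t^2 - 25t + 25 = (t - 5)(t - 1)(t + 5).
All 3 eigenvalues are distinct, so A is diagonalizable.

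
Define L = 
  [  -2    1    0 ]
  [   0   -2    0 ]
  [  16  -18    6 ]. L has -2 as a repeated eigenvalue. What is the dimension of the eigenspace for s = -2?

1

L + 2I = [[0, 1, 0], [0, 0, 0], [16, -18, 8]].
This matrix has rank 2, so its null space has dimension 3 − 2 = 1.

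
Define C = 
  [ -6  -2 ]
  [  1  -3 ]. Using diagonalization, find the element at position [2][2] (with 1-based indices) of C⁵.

1077

Characteristic polynomial: r^2 + 9r + 20 = (r + 4)(r + 5), so the eigenvalues are -5, -4.
r=-4: eigenvector (-1, 1).
r=-5: eigenvector (2, -1).
P = [[-1, 2], [1, -1]], D = diag(-4, -5), P⁻¹ = [[1, 2], [1, 1]].
C⁵ = P·diag(-1024, -3125)·P⁻¹ = [[-5226, -4202], [2101, 1077]].
The requested entry is 1077.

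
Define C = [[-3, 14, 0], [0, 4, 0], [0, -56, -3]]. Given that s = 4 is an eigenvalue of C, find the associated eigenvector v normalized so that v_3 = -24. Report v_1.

6

C − 4I = [[-7, 14, 0], [0, 0, 0], [0, -56, -7]].
Solving (C − 4I)v = 0 gives the eigenspace spanned by (6, 3, -24).
With v_3 = -24, v = (6, 3, -24), so v_1 = 6.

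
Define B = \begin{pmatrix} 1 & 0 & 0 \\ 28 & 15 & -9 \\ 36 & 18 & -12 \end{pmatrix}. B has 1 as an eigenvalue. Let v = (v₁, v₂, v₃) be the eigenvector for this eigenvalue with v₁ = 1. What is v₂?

B − 1I = [[0, 0, 0], [28, 14, -9], [36, 18, -13]].
Solving (B − 1I)v = 0 gives the eigenspace spanned by (1, -2, 0).
With v₁ = 1, v = (1, -2, 0), so v₂ = -2.

-2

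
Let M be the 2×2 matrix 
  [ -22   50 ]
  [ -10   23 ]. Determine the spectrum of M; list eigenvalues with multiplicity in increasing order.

Characteristic polynomial: p(s) = s^2 - s - 6 = (s - 3)(s + 2).
Roots (with multiplicity): -2, 3.

-2, 3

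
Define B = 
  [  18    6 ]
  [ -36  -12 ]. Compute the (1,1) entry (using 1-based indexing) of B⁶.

Characteristic polynomial: r^2 - 6r = r(r - 6), so the eigenvalues are 0, 6.
r=6: eigenvector (1, -2).
r=0: eigenvector (-1, 3).
P = [[1, -1], [-2, 3]], D = diag(6, 0), P⁻¹ = [[3, 1], [2, 1]].
B⁶ = P·diag(46656, 0)·P⁻¹ = [[139968, 46656], [-279936, -93312]].
The requested entry is 139968.

139968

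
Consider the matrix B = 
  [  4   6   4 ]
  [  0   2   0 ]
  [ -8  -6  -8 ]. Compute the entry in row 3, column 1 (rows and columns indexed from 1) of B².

Characteristic polynomial: μ^3 + 2μ^2 - 8μ = μ(μ - 2)(μ + 4), so the eigenvalues are -4, 0, 2.
μ=0: eigenvector (1, 0, -1).
μ=2: eigenvector (3, 1, -3).
μ=-4: eigenvector (-1, 0, 2).
P = [[1, 3, -1], [0, 1, 0], [-1, -3, 2]], D = diag(0, 2, -4), P⁻¹ = [[2, -3, 1], [0, 1, 0], [1, 0, 1]].
B² = P·diag(0, 4, 16)·P⁻¹ = [[-16, 12, -16], [0, 4, 0], [32, -12, 32]].
The requested entry is 32.

32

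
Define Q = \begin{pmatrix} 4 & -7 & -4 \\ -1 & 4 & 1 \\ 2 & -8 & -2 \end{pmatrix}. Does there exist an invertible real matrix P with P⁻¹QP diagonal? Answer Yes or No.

No

Characteristic polynomial: p(r) = r^3 - 6r^2 + 9r = r(r - 3)^2.
r = 3 has algebraic multiplicity 2; rank(Q − 3I) = 2, so geometric multiplicity = 1.
Geometric multiplicity < algebraic multiplicity, so Q is not diagonalizable.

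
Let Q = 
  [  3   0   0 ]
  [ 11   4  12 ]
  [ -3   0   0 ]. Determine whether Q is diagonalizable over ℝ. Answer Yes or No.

Yes

Characteristic polynomial: p(t) = t^3 - 7t^2 + 12t = t(t - 4)(t - 3).
All 3 eigenvalues are distinct, so Q is diagonalizable.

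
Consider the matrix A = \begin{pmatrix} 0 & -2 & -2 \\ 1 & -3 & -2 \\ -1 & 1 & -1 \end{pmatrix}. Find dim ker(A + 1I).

1

A + 1I = [[1, -2, -2], [1, -2, -2], [-1, 1, 0]].
This matrix has rank 2, so its null space has dimension 3 − 2 = 1.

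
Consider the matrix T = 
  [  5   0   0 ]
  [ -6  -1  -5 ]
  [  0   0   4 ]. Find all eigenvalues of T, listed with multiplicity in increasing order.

Characteristic polynomial: p(μ) = μ^3 - 8μ^2 + 11μ + 20 = (μ - 5)(μ - 4)(μ + 1).
Roots (with multiplicity): -1, 4, 5.

-1, 4, 5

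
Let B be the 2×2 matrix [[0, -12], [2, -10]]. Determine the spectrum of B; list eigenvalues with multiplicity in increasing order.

-6, -4

Characteristic polynomial: p(t) = t^2 + 10t + 24 = (t + 4)(t + 6).
Roots (with multiplicity): -6, -4.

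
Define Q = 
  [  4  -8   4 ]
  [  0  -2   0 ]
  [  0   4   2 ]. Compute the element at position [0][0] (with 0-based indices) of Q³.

Characteristic polynomial: μ^3 - 4μ^2 - 4μ + 16 = (μ - 4)(μ - 2)(μ + 2), so the eigenvalues are -2, 2, 4.
μ=4: eigenvector (1, 0, 0).
μ=2: eigenvector (-2, 0, 1).
μ=-2: eigenvector (-2, -1, 1).
P = [[1, -2, -2], [0, 0, -1], [0, 1, 1]], D = diag(4, 2, -2), P⁻¹ = [[1, 0, 2], [0, 1, 1], [0, -1, 0]].
Q³ = P·diag(64, 8, -8)·P⁻¹ = [[64, -32, 112], [0, -8, 0], [0, 16, 8]].
The requested entry is 64.

64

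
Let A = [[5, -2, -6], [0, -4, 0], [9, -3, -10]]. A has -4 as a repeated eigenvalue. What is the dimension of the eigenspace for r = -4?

1

A + 4I = [[9, -2, -6], [0, 0, 0], [9, -3, -6]].
This matrix has rank 2, so its null space has dimension 3 − 2 = 1.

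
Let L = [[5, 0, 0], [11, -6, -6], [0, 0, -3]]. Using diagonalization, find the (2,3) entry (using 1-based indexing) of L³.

Characteristic polynomial: r^3 + 4r^2 - 27r - 90 = (r - 5)(r + 3)(r + 6), so the eigenvalues are -6, -3, 5.
r=-3: eigenvector (0, -2, 1).
r=-6: eigenvector (0, 1, 0).
r=5: eigenvector (1, 1, 0).
P = [[0, 0, 1], [-2, 1, 1], [1, 0, 0]], D = diag(-3, -6, 5), P⁻¹ = [[0, 0, 1], [-1, 1, 2], [1, 0, 0]].
L³ = P·diag(-27, -216, 125)·P⁻¹ = [[125, 0, 0], [341, -216, -378], [0, 0, -27]].
The requested entry is -378.

-378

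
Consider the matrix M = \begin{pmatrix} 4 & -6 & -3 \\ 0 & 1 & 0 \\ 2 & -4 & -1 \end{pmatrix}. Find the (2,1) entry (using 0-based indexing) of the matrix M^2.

Characteristic polynomial: λ^3 - 4λ^2 + 5λ - 2 = (λ - 2)(λ - 1)^2, so the eigenvalues are 1, 1, 2.
λ=2: eigenvector (3, 0, 2).
λ=1: eigenvector (6, 1, 4).
λ=1: eigenvector (1, 0, 1).
P = [[3, 6, 1], [0, 1, 0], [2, 4, 1]], D = diag(2, 1, 1), P⁻¹ = [[1, -2, -1], [0, 1, 0], [-2, 0, 3]].
M² = P·diag(4, 1, 1)·P⁻¹ = [[10, -18, -9], [0, 1, 0], [6, -12, -5]].
The requested entry is -12.

-12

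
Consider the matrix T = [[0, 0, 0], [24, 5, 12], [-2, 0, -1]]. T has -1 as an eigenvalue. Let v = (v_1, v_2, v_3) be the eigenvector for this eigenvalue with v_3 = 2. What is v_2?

-4

T + 1I = [[1, 0, 0], [24, 6, 12], [-2, 0, 0]].
Solving (T + 1I)v = 0 gives the eigenspace spanned by (0, -4, 2).
With v_3 = 2, v = (0, -4, 2), so v_2 = -4.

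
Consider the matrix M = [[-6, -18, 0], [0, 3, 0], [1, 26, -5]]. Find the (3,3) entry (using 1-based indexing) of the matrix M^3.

Characteristic polynomial: s^3 + 8s^2 - 3s - 90 = (s - 3)(s + 5)(s + 6), so the eigenvalues are -6, -5, 3.
s=-6: eigenvector (1, 0, -1).
s=3: eigenvector (-2, 1, 3).
s=-5: eigenvector (0, 0, 1).
P = [[1, -2, 0], [0, 1, 0], [-1, 3, 1]], D = diag(-6, 3, -5), P⁻¹ = [[1, 2, 0], [0, 1, 0], [1, -1, 1]].
M³ = P·diag(-216, 27, -125)·P⁻¹ = [[-216, -486, 0], [0, 27, 0], [91, 638, -125]].
The requested entry is -125.

-125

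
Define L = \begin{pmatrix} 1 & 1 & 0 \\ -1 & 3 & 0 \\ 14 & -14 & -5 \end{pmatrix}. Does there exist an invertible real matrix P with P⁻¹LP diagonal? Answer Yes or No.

No

Characteristic polynomial: p(λ) = λ^3 + λ^2 - 16λ + 20 = (λ - 2)^2(λ + 5).
λ = 2 has algebraic multiplicity 2; rank(L − 2I) = 2, so geometric multiplicity = 1.
Geometric multiplicity < algebraic multiplicity, so L is not diagonalizable.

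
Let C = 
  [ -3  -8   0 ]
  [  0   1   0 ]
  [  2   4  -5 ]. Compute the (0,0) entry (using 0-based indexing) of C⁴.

81

Characteristic polynomial: μ^3 + 7μ^2 + 7μ - 15 = (μ - 1)(μ + 3)(μ + 5), so the eigenvalues are -5, -3, 1.
μ=-3: eigenvector (1, 0, 1).
μ=-5: eigenvector (0, 0, 1).
μ=1: eigenvector (-2, 1, 0).
P = [[1, 0, -2], [0, 0, 1], [1, 1, 0]], D = diag(-3, -5, 1), P⁻¹ = [[1, 2, 0], [-1, -2, 1], [0, 1, 0]].
C⁴ = P·diag(81, 625, 1)·P⁻¹ = [[81, 160, 0], [0, 1, 0], [-544, -1088, 625]].
The requested entry is 81.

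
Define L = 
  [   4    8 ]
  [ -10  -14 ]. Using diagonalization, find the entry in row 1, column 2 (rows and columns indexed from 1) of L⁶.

-170240

Characteristic polynomial: λ^2 + 10λ + 24 = (λ + 4)(λ + 6), so the eigenvalues are -6, -4.
λ=-6: eigenvector (-4, 5).
λ=-4: eigenvector (-1, 1).
P = [[-4, -1], [5, 1]], D = diag(-6, -4), P⁻¹ = [[1, 1], [-5, -4]].
L⁶ = P·diag(46656, 4096)·P⁻¹ = [[-166144, -170240], [212800, 216896]].
The requested entry is -170240.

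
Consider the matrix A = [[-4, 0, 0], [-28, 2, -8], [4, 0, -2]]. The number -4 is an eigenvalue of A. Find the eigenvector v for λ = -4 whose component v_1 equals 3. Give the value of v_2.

A + 4I = [[0, 0, 0], [-28, 6, -8], [4, 0, 2]].
Solving (A + 4I)v = 0 gives the eigenspace spanned by (3, 6, -6).
With v_1 = 3, v = (3, 6, -6), so v_2 = 6.

6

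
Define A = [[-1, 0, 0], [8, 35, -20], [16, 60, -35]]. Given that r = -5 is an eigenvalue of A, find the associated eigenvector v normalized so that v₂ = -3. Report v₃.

-6

A + 5I = [[4, 0, 0], [8, 40, -20], [16, 60, -30]].
Solving (A + 5I)v = 0 gives the eigenspace spanned by (0, -3, -6).
With v₂ = -3, v = (0, -3, -6), so v₃ = -6.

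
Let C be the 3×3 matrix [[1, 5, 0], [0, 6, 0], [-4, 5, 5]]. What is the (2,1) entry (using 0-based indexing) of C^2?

35

Characteristic polynomial: λ^3 - 12λ^2 + 41λ - 30 = (λ - 6)(λ - 5)(λ - 1), so the eigenvalues are 1, 5, 6.
λ=1: eigenvector (1, 0, 1).
λ=6: eigenvector (1, 1, 1).
λ=5: eigenvector (0, 0, 1).
P = [[1, 1, 0], [0, 1, 0], [1, 1, 1]], D = diag(1, 6, 5), P⁻¹ = [[1, -1, 0], [0, 1, 0], [-1, 0, 1]].
C² = P·diag(1, 36, 25)·P⁻¹ = [[1, 35, 0], [0, 36, 0], [-24, 35, 25]].
The requested entry is 35.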